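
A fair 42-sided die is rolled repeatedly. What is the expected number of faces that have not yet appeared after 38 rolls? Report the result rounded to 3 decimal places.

For each face, P(unseen after 38) = (41/42)^38 = 0.4002.
By linearity of expectation, E[unseen] = 42·(41/42)^38 = 16.8098.

16.810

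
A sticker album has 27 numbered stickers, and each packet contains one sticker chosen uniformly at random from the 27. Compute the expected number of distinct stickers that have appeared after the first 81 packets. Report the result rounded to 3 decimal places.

For each sticker, P(seen in 81 packets) = 1 - (26/27)^81 = 0.9530.
By linearity of expectation, E[distinct seen] = 27·(1 - (26/27)^81) = 25.7302.

25.730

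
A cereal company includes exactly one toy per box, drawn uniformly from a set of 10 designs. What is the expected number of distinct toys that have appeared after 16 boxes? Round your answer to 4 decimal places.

For each toy, P(seen in 16 boxes) = 1 - (9/10)^16 = 0.81470.
By linearity of expectation, E[distinct seen] = 10·(1 - (9/10)^16) = 8.14698.

8.1470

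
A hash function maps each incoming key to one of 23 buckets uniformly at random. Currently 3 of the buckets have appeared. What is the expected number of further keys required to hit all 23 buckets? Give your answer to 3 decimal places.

With k distinct buckets already seen, the next new one takes an expected 23/(23-k) keys.
Sum over k = 3,...,22: E = 23/20 + 23/19 + 23/18 + ... + 23/2 + 23/1 = 82.7480.

82.748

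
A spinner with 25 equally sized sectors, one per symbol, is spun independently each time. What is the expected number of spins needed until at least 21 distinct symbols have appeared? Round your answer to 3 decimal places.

43.316

Going from k to k+1 distinct takes a geometric number of spins with mean 25/(25-k).
Sum over k = 0,...,20: E = 25/25 + 25/24 + 25/23 + ... + 25/6 + 25/5 = 43.3156.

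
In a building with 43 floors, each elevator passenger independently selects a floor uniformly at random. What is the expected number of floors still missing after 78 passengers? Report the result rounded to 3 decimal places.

6.861

For each floor, P(unseen after 78) = (42/43)^78 = 0.1596.
By linearity of expectation, E[unseen] = 43·(42/43)^78 = 6.8608.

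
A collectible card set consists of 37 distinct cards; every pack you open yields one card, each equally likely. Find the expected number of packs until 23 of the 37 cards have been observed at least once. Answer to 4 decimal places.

With k distinct cards already seen, the next new one arrives after an expected 37/(37-k) packs.
Sum over k = 0,...,22: E = 37/37 + 37/36 + 37/35 + ... + 37/16 + 37/15 = 35.15088.

35.1509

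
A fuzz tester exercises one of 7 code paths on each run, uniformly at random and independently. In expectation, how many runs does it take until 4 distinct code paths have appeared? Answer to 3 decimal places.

With k distinct code paths already seen, the next new one arrives after an expected 7/(7-k) runs.
Sum over k = 0,...,3: E = 7/7 + 7/6 + 7/5 + 7/4 = 5.3167.

5.317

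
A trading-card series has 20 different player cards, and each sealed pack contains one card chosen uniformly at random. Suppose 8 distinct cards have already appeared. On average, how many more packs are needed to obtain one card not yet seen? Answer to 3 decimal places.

1.667

Each pack yields a new card with probability (20-8)/20 = 12/20, so the wait is geometric with mean 20/12.
E = 20/12 = 1.6667.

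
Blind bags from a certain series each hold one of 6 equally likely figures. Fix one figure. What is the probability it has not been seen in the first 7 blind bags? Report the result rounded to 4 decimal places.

0.2791

Each blind bag misses the fixed figure with probability (6-1)/6 = 5/6, independently.
P(still missing after 7) = (5/6)^7 = 0.27908.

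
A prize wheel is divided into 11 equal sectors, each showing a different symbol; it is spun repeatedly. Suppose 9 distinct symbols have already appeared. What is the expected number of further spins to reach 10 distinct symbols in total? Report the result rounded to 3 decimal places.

5.500

The wait to go from k to k+1 distinct symbols is geometric with mean 11/(11-k).
Only the k = 9 term is needed: E = 11/2 = 5.5000.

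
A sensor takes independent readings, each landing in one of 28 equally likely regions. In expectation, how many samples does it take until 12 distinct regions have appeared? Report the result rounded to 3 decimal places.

15.300

With k distinct regions already seen, the next new one arrives after an expected 28/(28-k) samples.
Sum over k = 0,...,11: E = 28/28 + 28/27 + 28/26 + ... + 28/18 + 28/17 = 15.3004.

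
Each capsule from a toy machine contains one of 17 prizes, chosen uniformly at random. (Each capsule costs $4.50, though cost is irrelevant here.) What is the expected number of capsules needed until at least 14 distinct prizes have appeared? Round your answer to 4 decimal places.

With k distinct prizes already seen, the next new one arrives after an expected 17/(17-k) capsules.
Sum over k = 0,...,13: E = 17/17 + 17/16 + 17/15 + ... + 17/5 + 17/4 = 27.30573.

27.3057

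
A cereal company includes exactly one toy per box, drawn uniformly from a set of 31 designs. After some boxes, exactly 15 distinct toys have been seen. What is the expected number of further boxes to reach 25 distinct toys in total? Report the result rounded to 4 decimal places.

28.8526

With k distinct toys already seen, the next new one takes an expected 31/(31-k) boxes.
Sum over k = 15,...,24: E = 31/16 + 31/15 + 31/14 + ... + 31/8 + 31/7 = 28.85260.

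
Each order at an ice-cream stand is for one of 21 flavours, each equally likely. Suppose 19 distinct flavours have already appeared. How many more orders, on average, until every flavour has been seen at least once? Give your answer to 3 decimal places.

31.500

With k distinct flavours already seen, the next new one takes an expected 21/(21-k) orders.
Sum over k = 19,...,20: E = 21/2 + 21/1 = 31.5000.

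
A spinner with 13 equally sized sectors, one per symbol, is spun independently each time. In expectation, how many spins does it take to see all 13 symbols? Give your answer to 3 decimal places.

The wait to go from k to k+1 distinct symbols is geometric with mean 13/(13-k).
E[T] = 13/13 + 13/12 + 13/11 + ... + 13/2 + 13/1 = 13·H_{13}.
H_{13} = 3.1801, so E[T] = 41.3417.

41.342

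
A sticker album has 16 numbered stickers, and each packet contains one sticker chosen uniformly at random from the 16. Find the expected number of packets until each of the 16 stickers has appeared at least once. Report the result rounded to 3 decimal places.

The wait to go from k to k+1 distinct stickers is geometric with mean 16/(16-k).
E[T] = 16/16 + 16/15 + 16/14 + ... + 16/2 + 16/1 = 16·H_{16}.
H_{16} = 3.3807, so E[T] = 54.0917.

54.092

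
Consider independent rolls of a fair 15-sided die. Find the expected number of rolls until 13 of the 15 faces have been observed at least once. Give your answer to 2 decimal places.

27.27

With k distinct faces already seen, the next new one arrives after an expected 15/(15-k) rolls.
Sum over k = 0,...,12: E = 15/15 + 15/14 + 15/13 + ... + 15/4 + 15/3 = 27.273.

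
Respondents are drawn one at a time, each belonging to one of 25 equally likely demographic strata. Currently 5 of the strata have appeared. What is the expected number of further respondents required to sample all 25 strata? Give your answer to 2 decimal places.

From k distinct to k+1 distinct takes on average 25/(25-k) respondents.
Sum over k = 5,...,24: E = 25/20 + 25/19 + 25/18 + ... + 25/2 + 25/1 = 89.943.

89.94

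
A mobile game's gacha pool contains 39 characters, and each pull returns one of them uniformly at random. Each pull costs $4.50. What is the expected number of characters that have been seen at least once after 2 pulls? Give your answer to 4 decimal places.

For each character, P(seen in 2 pulls) = 1 - (38/39)^2 = 0.05062.
By linearity of expectation, E[distinct seen] = 39·(1 - (38/39)^2) = 1.97436.

1.9744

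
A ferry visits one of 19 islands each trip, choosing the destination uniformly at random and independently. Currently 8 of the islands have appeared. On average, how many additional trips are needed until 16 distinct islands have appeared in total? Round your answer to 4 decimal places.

22.5443

With k distinct islands already seen, the next new one takes an expected 19/(19-k) trips.
Sum over k = 8,...,15: E = 19/11 + 19/10 + 19/9 + ... + 19/5 + 19/4 = 22.54434.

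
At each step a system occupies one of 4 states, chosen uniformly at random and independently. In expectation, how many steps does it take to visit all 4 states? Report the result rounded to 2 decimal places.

After k distinct states have appeared, the next step gives a new one with probability (4-k)/4, so the expected wait for the (k+1)-th is 4/(4-k).
E[T] = 4/4 + 4/3 + 4/2 + 4/1 = 4·H_{4}.
H_{4} = 2.083, so E[T] = 8.333.

8.33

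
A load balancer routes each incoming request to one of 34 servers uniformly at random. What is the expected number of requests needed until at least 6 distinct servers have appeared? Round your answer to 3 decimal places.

Going from k to k+1 distinct takes a geometric number of requests with mean 34/(34-k).
Sum over k = 0,...,5: E = 34/34 + 34/33 + 34/32 + 34/31 + 34/30 + 34/29 = 6.4953.

6.495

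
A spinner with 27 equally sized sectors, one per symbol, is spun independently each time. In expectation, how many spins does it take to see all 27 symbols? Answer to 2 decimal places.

105.07

The wait to go from k to k+1 distinct symbols is geometric with mean 27/(27-k).
E[T] = 27/27 + 27/26 + 27/25 + ... + 27/2 + 27/1 = 27·H_{27}.
H_{27} = 3.891, so E[T] = 105.069.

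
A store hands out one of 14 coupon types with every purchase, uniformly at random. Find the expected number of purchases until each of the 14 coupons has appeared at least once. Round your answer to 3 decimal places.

After k distinct coupons have appeared, the next purchase gives a new one with probability (14-k)/14, so the expected wait for the (k+1)-th is 14/(14-k).
E[T] = 14/14 + 14/13 + 14/12 + ... + 14/2 + 14/1 = 14·H_{14}.
H_{14} = 3.2516, so E[T] = 45.5219.

45.522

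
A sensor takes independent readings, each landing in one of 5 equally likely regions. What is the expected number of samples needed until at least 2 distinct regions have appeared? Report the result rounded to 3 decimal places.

With k distinct regions already seen, the next new one arrives after an expected 5/(5-k) samples.
Sum over k = 0,...,1: E = 5/5 + 5/4 = 2.2500.

2.250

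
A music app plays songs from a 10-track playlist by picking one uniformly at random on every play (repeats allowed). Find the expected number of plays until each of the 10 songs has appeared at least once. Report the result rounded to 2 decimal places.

29.29

The wait to go from k to k+1 distinct songs is geometric with mean 10/(10-k).
E[T] = 10/10 + 10/9 + 10/8 + ... + 10/2 + 10/1 = 10·H_{10}.
H_{10} = 2.929, so E[T] = 29.290.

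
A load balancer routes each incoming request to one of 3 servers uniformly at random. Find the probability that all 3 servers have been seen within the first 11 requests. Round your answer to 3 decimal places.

Let A_i be the event that server i is missing after 11 requests. By inclusion–exclusion on the A_i,
P(all seen) = Σ_{j=0}^{3} (-1)^j C(3,j)((3-j)/3)^11
= 1.0000 - 0.0347 + 0.0000 - 0.0000
= 0.9653.

0.965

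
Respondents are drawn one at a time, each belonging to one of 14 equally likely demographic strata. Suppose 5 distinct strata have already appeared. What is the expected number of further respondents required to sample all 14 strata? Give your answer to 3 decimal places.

From k distinct to k+1 distinct takes on average 14/(14-k) respondents.
Sum over k = 5,...,13: E = 14/9 + 14/8 + 14/7 + ... + 14/2 + 14/1 = 39.6056.

39.606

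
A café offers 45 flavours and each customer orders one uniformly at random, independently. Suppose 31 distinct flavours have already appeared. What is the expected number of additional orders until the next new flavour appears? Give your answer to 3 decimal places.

3.214

The number of orders until the next new flavour is geometric with success probability 14/45, so its mean is 45/14.
E = 45/14 = 3.2143.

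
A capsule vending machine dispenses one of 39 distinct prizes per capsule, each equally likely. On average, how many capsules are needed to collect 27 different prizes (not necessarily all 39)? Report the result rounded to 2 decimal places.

44.86

Going from k to k+1 distinct takes a geometric number of capsules with mean 39/(39-k).
Sum over k = 0,...,26: E = 39/39 + 39/38 + 39/37 + ... + 39/14 + 39/13 = 44.863.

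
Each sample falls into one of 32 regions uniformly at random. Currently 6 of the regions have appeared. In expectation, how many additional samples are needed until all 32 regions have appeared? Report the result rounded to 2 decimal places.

123.34

With k distinct regions already seen, the next new one takes an expected 32/(32-k) samples.
Sum over k = 6,...,31: E = 32/26 + 32/25 + 32/24 + ... + 32/2 + 32/1 = 123.341.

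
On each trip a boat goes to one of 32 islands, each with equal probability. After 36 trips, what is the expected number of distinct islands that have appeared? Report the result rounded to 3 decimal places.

For each island, P(seen in 36 trips) = 1 - (31/32)^36 = 0.6811.
By linearity of expectation, E[distinct seen] = 32·(1 - (31/32)^36) = 21.7960.

21.796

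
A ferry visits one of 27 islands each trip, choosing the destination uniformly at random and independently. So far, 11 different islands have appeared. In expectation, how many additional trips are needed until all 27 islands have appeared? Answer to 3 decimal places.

91.280

The wait to go from k to k+1 distinct islands is geometric with mean 27/(27-k).
Sum over k = 11,...,26: E = 27/16 + 27/15 + 27/14 + ... + 27/2 + 27/1 = 91.2797.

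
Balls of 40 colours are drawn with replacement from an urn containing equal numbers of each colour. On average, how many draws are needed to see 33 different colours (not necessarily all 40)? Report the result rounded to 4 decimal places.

With k distinct colours already seen, the next new one arrives after an expected 40/(40-k) draws.
Sum over k = 0,...,32: E = 40/40 + 40/39 + 40/38 + ... + 40/9 + 40/8 = 67.42744.

67.4274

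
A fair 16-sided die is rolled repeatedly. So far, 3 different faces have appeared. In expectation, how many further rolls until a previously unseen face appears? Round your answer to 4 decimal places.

1.2308

The number of rolls until the next new face is geometric with success probability 13/16, so its mean is 16/13.
E = 16/13 = 1.23077.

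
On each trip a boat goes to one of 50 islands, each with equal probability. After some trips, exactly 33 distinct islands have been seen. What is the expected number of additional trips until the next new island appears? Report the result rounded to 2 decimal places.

2.94

Each trip yields a new island with probability (50-33)/50 = 17/50, so the wait is geometric with mean 50/17.
E = 50/17 = 2.941.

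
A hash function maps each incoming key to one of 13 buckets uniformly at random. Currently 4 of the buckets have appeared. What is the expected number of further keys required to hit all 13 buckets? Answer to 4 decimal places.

From k distinct to k+1 distinct takes on average 13/(13-k) keys.
Sum over k = 4,...,12: E = 13/9 + 13/8 + 13/7 + ... + 13/2 + 13/1 = 36.77659.

36.7766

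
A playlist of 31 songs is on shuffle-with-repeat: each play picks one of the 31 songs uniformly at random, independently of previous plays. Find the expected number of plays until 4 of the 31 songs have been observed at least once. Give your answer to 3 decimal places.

4.209

Going from k to k+1 distinct takes a geometric number of plays with mean 31/(31-k).
Sum over k = 0,...,3: E = 31/31 + 31/30 + 31/29 + 31/28 = 4.2094.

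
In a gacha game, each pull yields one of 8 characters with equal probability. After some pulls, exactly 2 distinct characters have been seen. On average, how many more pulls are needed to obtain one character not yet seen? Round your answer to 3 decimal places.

1.333

Each pull yields a new character with probability (8-2)/8 = 6/8, so the wait is geometric with mean 8/6.
E = 8/6 = 1.3333.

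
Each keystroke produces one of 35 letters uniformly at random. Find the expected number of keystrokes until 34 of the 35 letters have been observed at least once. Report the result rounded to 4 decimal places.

With k distinct letters already seen, the next new one arrives after an expected 35/(35-k) keystrokes.
Sum over k = 0,...,33: E = 35/35 + 35/34 + 35/33 + ... + 35/3 + 35/2 = 110.13735.

110.1373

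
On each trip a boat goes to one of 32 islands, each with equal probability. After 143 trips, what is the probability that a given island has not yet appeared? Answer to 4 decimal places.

Each trip misses the fixed island with probability (32-1)/32 = 31/32, independently.
P(still missing after 143) = (31/32)^143 = 0.01067.

0.0107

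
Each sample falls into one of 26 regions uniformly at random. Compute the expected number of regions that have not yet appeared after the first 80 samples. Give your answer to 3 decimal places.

1.128

For each region, P(unseen after 80) = (25/26)^80 = 0.0434.
By linearity of expectation, E[unseen] = 26·(25/26)^80 = 1.1280.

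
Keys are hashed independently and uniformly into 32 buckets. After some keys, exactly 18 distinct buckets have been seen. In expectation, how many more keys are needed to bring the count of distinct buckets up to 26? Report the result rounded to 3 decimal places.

The wait to go from k to k+1 distinct buckets is geometric with mean 32/(32-k).
Sum over k = 18,...,25: E = 32/14 + 32/13 + 32/12 + ... + 32/8 + 32/7 = 25.6500.

25.650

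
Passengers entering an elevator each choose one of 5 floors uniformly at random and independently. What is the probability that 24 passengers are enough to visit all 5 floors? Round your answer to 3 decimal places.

Let A_i be the event that floor i is missing after 24 passengers. By inclusion–exclusion on the A_i,
P(all seen) = Σ_{j=0}^{5} (-1)^j C(5,j)((5-j)/5)^24
= 1.0000 - 0.0236 + 0.0000 - 0.0000 + 0.0000 - 0.0000
= 0.9764.

0.976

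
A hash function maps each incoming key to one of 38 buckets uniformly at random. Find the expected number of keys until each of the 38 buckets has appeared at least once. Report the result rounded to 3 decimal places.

After k distinct buckets have appeared, the next key gives a new one with probability (38-k)/38, so the expected wait for the (k+1)-th is 38/(38-k).
E[T] = 38/38 + 38/37 + 38/36 + ... + 38/2 + 38/1 = 38·H_{38}.
H_{38} = 4.2279, so E[T] = 160.6603.

160.660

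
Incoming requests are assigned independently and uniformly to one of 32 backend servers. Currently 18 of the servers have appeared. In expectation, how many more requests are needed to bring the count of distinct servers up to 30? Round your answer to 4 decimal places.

With k distinct servers already seen, the next new one takes an expected 32/(32-k) requests.
Sum over k = 18,...,29: E = 32/14 + 32/13 + 32/12 + ... + 32/4 + 32/3 = 56.04999.

56.0500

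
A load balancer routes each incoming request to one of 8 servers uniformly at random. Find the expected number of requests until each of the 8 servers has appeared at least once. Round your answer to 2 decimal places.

Split into phases: going from k distinct to k+1 distinct takes on average 8/(8-k) requests.
E[T] = 8/8 + 8/7 + 8/6 + ... + 8/2 + 8/1 = 8·H_{8}.
H_{8} = 2.718, so E[T] = 21.743.

21.74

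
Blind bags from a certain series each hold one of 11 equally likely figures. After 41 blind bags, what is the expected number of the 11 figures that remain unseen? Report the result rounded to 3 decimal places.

For each figure, P(unseen after 41) = (10/11)^41 = 0.0201.
By linearity of expectation, E[unseen] = 11·(10/11)^41 = 0.2209.

0.221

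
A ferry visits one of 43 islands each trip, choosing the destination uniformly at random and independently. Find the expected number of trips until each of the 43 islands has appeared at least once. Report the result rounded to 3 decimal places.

The wait to go from k to k+1 distinct islands is geometric with mean 43/(43-k).
E[T] = 43/43 + 43/42 + 43/41 + ... + 43/2 + 43/1 = 43·H_{43}.
H_{43} = 4.3500, so E[T] = 187.0499.

187.050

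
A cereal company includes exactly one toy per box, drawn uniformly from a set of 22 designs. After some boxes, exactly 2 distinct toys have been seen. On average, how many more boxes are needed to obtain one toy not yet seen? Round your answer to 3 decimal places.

1.100

Each box yields a new toy with probability (22-2)/22 = 20/22, so the wait is geometric with mean 22/20.
E = 22/20 = 1.1000.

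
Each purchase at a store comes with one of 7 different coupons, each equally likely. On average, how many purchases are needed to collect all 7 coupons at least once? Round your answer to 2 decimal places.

After k distinct coupons have appeared, the next purchase gives a new one with probability (7-k)/7, so the expected wait for the (k+1)-th is 7/(7-k).
E[T] = 7/7 + 7/6 + 7/5 + ... + 7/2 + 7/1 = 7·H_{7}.
H_{7} = 2.593, so E[T] = 18.150.

18.15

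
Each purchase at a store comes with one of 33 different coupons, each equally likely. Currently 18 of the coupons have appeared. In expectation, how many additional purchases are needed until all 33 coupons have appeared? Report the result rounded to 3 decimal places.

The wait to go from k to k+1 distinct coupons is geometric with mean 33/(33-k).
Sum over k = 18,...,32: E = 33/15 + 33/14 + 33/13 + ... + 33/2 + 33/1 = 109.5016.

109.502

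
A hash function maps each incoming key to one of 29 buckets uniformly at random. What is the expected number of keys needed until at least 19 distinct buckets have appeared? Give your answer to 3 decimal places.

Going from k to k+1 distinct takes a geometric number of keys with mean 29/(29-k).
Sum over k = 0,...,18: E = 29/29 + 29/28 + 29/27 + ... + 29/12 + 29/11 = 29.9479.

29.948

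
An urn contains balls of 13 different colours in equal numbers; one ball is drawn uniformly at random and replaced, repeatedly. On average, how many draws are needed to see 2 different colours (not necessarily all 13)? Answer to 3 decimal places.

2.083

With k distinct colours already seen, the next new one arrives after an expected 13/(13-k) draws.
Sum over k = 0,...,1: E = 13/13 + 13/12 = 2.0833.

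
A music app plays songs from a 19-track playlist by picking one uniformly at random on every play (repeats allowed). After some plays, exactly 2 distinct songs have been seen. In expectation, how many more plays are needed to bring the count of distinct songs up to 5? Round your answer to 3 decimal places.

3.572

With k distinct songs already seen, the next new one takes an expected 19/(19-k) plays.
Sum over k = 2,...,4: E = 19/17 + 19/16 + 19/15 = 3.5718.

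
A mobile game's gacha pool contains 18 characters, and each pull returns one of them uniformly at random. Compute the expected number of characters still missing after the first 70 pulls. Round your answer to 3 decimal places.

0.329

For each character, P(unseen after 70) = (17/18)^70 = 0.0183.
By linearity of expectation, E[unseen] = 18·(17/18)^70 = 0.3293.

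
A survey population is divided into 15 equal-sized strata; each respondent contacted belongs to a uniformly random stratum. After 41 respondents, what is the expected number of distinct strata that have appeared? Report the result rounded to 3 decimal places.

For each stratum, P(seen in 41 respondents) = 1 - (14/15)^41 = 0.9409.
By linearity of expectation, E[distinct seen] = 15·(1 - (14/15)^41) = 14.1137.

14.114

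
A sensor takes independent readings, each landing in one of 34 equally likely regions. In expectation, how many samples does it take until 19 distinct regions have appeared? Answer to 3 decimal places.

27.199

With k distinct regions already seen, the next new one arrives after an expected 34/(34-k) samples.
Sum over k = 0,...,18: E = 34/34 + 34/33 + 34/32 + ... + 34/17 + 34/16 = 27.1994.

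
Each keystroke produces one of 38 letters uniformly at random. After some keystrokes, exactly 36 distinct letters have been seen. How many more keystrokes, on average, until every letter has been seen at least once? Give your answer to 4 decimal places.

57.0000

The wait to go from k to k+1 distinct letters is geometric with mean 38/(38-k).
Sum over k = 36,...,37: E = 38/2 + 38/1 = 57.00000.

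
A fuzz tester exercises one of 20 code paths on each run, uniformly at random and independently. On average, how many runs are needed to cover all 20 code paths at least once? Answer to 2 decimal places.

71.95

After k distinct code paths have appeared, the next run gives a new one with probability (20-k)/20, so the expected wait for the (k+1)-th is 20/(20-k).
E[T] = 20/20 + 20/19 + 20/18 + ... + 20/2 + 20/1 = 20·H_{20}.
H_{20} = 3.598, so E[T] = 71.955.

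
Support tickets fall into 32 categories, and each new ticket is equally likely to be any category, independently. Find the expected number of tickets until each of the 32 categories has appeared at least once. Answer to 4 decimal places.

129.8718

After k distinct categories have appeared, the next ticket gives a new one with probability (32-k)/32, so the expected wait for the (k+1)-th is 32/(32-k).
E[T] = 32/32 + 32/31 + 32/30 + ... + 32/2 + 32/1 = 32·H_{32}.
H_{32} = 4.05850, so E[T] = 129.87185.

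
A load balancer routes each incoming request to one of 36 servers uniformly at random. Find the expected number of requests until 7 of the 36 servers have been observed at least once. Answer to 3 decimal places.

With k distinct servers already seen, the next new one arrives after an expected 36/(36-k) requests.
Sum over k = 0,...,6: E = 36/36 + 36/35 + 36/34 + ... + 36/31 + 36/30 = 7.6646.

7.665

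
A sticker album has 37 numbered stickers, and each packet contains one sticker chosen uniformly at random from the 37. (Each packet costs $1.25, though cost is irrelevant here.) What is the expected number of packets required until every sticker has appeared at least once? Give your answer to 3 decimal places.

Split into phases: going from k distinct to k+1 distinct takes on average 37/(37-k) packets.
E[T] = 37/37 + 37/36 + 37/35 + ... + 37/2 + 37/1 = 37·H_{37}.
H_{37} = 4.2016, so E[T] = 155.4587.

155.459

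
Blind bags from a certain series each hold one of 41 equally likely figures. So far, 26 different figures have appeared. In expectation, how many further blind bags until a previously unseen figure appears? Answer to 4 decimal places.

2.7333

The number of blind bags until the next new figure is geometric with success probability 15/41, so its mean is 41/15.
E = 41/15 = 2.73333.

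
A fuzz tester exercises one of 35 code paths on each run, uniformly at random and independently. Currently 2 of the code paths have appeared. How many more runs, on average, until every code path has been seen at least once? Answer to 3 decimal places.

143.108

With k distinct code paths already seen, the next new one takes an expected 35/(35-k) runs.
Sum over k = 2,...,34: E = 35/33 + 35/32 + 35/31 + ... + 35/2 + 35/1 = 143.1079.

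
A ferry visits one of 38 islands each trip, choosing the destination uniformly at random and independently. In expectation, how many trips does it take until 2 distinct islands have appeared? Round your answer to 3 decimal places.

2.027

Going from k to k+1 distinct takes a geometric number of trips with mean 38/(38-k).
Sum over k = 0,...,1: E = 38/38 + 38/37 = 2.0270.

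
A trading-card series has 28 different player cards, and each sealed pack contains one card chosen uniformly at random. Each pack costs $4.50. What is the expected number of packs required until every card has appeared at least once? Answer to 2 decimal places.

The wait to go from k to k+1 distinct cards is geometric with mean 28/(28-k).
E[T] = 28/28 + 28/27 + 28/26 + ... + 28/2 + 28/1 = 28·H_{28}.
H_{28} = 3.927, so E[T] = 109.961.

109.96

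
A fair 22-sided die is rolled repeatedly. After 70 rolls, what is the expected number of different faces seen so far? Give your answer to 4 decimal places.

For each face, P(seen in 70 rolls) = 1 - (21/22)^70 = 0.96147.
By linearity of expectation, E[distinct seen] = 22·(1 - (21/22)^70) = 21.15241.

21.1524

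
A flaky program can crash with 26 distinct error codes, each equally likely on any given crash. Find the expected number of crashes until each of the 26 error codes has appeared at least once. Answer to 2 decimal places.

The wait to go from k to k+1 distinct error codes is geometric with mean 26/(26-k).
E[T] = 26/26 + 26/25 + 26/24 + ... + 26/2 + 26/1 = 26·H_{26}.
H_{26} = 3.854, so E[T] = 100.215.

100.21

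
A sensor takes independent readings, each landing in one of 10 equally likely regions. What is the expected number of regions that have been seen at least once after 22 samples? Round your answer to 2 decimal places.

For each region, P(seen in 22 samples) = 1 - (9/10)^22 = 0.902.
By linearity of expectation, E[distinct seen] = 10·(1 - (9/10)^22) = 9.015.

9.02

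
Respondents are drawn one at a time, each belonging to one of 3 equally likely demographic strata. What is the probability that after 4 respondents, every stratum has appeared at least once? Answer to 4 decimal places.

By inclusion–exclusion over which strata are missing,
P(all seen) = Σ_{j=0}^{3} (-1)^j C(3,j)((3-j)/3)^4
= 1.00000 - 0.59259 + 0.03704 - 0.00000
= 0.44444.

0.4444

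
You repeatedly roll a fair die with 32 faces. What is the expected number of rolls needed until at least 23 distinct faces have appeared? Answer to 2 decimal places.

With k distinct faces already seen, the next new one arrives after an expected 32/(32-k) rolls.
Sum over k = 0,...,22: E = 32/32 + 32/31 + 32/30 + ... + 32/11 + 32/10 = 39.345.

39.34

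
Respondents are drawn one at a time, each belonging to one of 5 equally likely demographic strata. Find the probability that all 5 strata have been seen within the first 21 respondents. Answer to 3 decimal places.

0.954

Let A_i be the event that stratum i is missing after 21 respondents. By inclusion–exclusion on the A_i,
P(all seen) = Σ_{j=0}^{5} (-1)^j C(5,j)((5-j)/5)^21
= 1.0000 - 0.0461 + 0.0002 - 0.0000 + 0.0000 - 0.0000
= 0.9541.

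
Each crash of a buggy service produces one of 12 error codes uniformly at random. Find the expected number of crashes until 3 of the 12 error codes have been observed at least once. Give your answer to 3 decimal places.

Going from k to k+1 distinct takes a geometric number of crashes with mean 12/(12-k).
Sum over k = 0,...,2: E = 12/12 + 12/11 + 12/10 = 3.2909.

3.291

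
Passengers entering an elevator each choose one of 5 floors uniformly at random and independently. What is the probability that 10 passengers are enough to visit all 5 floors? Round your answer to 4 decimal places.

0.5225

Let A_i be the event that floor i is missing after 10 passengers. By inclusion–exclusion on the A_i,
P(all seen) = Σ_{j=0}^{5} (-1)^j C(5,j)((5-j)/5)^10
= 1.00000 - 0.53687 + 0.06047 - 0.00105 + 0.00000 - 0.00000
= 0.52255.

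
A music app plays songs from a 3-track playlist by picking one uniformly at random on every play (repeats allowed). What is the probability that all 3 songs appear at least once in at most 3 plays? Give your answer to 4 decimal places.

Let A_i be the event that song i is missing after 3 plays. By inclusion–exclusion on the A_i,
P(all seen) = Σ_{j=0}^{3} (-1)^j C(3,j)((3-j)/3)^3
= 1.00000 - 0.88889 + 0.11111 - 0.00000
= 0.22222.

0.2222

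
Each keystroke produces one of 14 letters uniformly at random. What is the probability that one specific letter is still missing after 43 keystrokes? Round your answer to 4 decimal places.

0.0413

On each keystroke the fixed letter fails to appear with probability 13/14.
P(still missing after 43) = (13/14)^43 = 0.04131.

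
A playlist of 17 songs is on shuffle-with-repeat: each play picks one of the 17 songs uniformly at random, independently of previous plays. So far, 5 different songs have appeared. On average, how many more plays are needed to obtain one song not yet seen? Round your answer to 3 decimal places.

The number of plays until the next new song is geometric with success probability 12/17, so its mean is 17/12.
E = 17/12 = 1.4167.

1.417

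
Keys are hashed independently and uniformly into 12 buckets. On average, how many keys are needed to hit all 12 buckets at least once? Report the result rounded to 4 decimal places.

The wait to go from k to k+1 distinct buckets is geometric with mean 12/(12-k).
E[T] = 12/12 + 12/11 + 12/10 + ... + 12/2 + 12/1 = 12·H_{12}.
H_{12} = 3.10321, so E[T] = 37.23853.

37.2385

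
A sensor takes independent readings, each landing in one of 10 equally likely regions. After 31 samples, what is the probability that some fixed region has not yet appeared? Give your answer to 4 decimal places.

On each sample the fixed region fails to appear with probability 9/10.
P(still missing after 31) = (9/10)^31 = 0.03815.

0.0382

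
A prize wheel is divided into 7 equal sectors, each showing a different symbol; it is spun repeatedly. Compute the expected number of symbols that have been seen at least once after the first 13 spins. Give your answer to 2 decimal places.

6.06

For each symbol, P(seen in 13 spins) = 1 - (6/7)^13 = 0.865.
By linearity of expectation, E[distinct seen] = 7·(1 - (6/7)^13) = 6.056.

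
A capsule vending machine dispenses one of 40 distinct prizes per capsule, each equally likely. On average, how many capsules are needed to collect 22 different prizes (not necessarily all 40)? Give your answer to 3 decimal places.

31.337

Going from k to k+1 distinct takes a geometric number of capsules with mean 40/(40-k).
Sum over k = 0,...,21: E = 40/40 + 40/39 + 40/38 + ... + 40/20 + 40/19 = 31.3374.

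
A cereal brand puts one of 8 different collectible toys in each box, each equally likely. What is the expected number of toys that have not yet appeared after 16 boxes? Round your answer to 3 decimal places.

For each toy, P(unseen after 16) = (7/8)^16 = 0.1181.
By linearity of expectation, E[unseen] = 8·(7/8)^16 = 0.9445.

0.945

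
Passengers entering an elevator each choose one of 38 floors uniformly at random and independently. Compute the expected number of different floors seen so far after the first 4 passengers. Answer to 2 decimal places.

3.84

For each floor, P(seen in 4 passengers) = 1 - (37/38)^4 = 0.101.
By linearity of expectation, E[distinct seen] = 38·(1 - (37/38)^4) = 3.845.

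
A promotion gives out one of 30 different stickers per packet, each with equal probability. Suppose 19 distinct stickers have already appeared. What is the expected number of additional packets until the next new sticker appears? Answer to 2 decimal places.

The number of packets until the next new sticker is geometric with success probability 11/30, so its mean is 30/11.
E = 30/11 = 2.727.

2.73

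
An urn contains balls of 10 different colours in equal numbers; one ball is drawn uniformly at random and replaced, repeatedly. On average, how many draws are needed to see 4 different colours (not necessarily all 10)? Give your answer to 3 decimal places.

With k distinct colours already seen, the next new one arrives after an expected 10/(10-k) draws.
Sum over k = 0,...,3: E = 10/10 + 10/9 + 10/8 + 10/7 = 4.7897.

4.790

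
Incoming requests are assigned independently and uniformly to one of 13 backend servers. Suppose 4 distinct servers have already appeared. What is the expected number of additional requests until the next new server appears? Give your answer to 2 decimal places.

Each request yields a new server with probability (13-4)/13 = 9/13, so the wait is geometric with mean 13/9.
E = 13/9 = 1.444.

1.44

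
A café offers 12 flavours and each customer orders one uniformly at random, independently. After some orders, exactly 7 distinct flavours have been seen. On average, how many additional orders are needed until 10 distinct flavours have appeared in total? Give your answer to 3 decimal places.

From k distinct to k+1 distinct takes on average 12/(12-k) orders.
Sum over k = 7,...,9: E = 12/5 + 12/4 + 12/3 = 9.4000.

9.400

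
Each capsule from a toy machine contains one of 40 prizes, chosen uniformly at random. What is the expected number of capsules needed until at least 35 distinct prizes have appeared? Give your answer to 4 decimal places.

79.8084

Going from k to k+1 distinct takes a geometric number of capsules with mean 40/(40-k).
Sum over k = 0,...,34: E = 40/40 + 40/39 + 40/38 + ... + 40/7 + 40/6 = 79.80839.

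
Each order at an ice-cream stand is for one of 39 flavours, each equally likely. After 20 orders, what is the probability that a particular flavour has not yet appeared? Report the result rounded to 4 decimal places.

0.5948

On each order the fixed flavour fails to appear with probability 38/39.
P(still missing after 20) = (38/39)^20 = 0.59481.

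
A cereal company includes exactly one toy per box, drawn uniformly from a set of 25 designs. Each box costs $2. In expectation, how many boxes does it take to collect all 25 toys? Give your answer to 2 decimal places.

95.40

After k distinct toys have appeared, the next box gives a new one with probability (25-k)/25, so the expected wait for the (k+1)-th is 25/(25-k).
E[T] = 25/25 + 25/24 + 25/23 + ... + 25/2 + 25/1 = 25·H_{25}.
H_{25} = 3.816, so E[T] = 95.399.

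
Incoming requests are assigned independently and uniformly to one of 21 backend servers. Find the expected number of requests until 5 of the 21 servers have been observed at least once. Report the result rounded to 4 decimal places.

5.5572

Going from k to k+1 distinct takes a geometric number of requests with mean 21/(21-k).
Sum over k = 0,...,4: E = 21/21 + 21/20 + 21/19 + 21/18 + 21/17 = 5.55722.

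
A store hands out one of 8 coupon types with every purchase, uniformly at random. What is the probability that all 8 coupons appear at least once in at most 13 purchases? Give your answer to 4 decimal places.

By inclusion–exclusion over which coupons are missing,
P(all seen) = Σ_{j=0}^{8} (-1)^j C(8,j)((8-j)/8)^13
= 1.00000 - 1.40992 + 0.66520 - 0.12434 + 0.00854 - 0.00016 + 0.00000 - 0.00000 + 0.00000
= 0.13932.

0.1393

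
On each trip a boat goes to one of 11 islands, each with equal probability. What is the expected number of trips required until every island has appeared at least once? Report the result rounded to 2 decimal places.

Split into phases: going from k distinct to k+1 distinct takes on average 11/(11-k) trips.
E[T] = 11/11 + 11/10 + 11/9 + ... + 11/2 + 11/1 = 11·H_{11}.
H_{11} = 3.020, so E[T] = 33.219.

33.22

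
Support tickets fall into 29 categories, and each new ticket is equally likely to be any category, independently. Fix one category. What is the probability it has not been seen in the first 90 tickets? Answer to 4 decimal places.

0.0425

Each ticket misses the fixed category with probability (29-1)/29 = 28/29, independently.
P(still missing after 90) = (28/29)^90 = 0.04250.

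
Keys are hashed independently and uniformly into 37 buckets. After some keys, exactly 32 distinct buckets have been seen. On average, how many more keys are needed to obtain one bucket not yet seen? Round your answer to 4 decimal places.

7.4000

The number of keys until the next new bucket is geometric with success probability 5/37, so its mean is 37/5.
E = 37/5 = 7.40000.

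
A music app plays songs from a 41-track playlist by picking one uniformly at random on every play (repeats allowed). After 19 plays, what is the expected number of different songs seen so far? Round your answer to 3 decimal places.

For each song, P(seen in 19 plays) = 1 - (40/41)^19 = 0.3745.
By linearity of expectation, E[distinct seen] = 41·(1 - (40/41)^19) = 15.3534.

15.353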